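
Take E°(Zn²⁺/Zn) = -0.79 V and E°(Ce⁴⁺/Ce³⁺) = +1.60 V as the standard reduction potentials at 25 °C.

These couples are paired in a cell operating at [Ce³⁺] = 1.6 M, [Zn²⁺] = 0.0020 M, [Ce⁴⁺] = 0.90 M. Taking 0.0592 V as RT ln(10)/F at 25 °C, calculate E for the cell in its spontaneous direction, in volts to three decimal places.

+2.455 V

Ce⁴⁺/Ce³⁺ is the cathode (higher E°), Zn²⁺/Zn the anode: E°cell = +1.60 − (-0.79) = +2.39 V, n = 2.
Overall: 2 Ce⁴⁺(aq) + Zn(s) → 2 Ce³⁺(aq) + Zn²⁺(aq)
Q = [Ce³⁺]^2·[Zn²⁺] / ([Ce⁴⁺]^2); log Q = -2.199.
E = E° − (0.0592/n) log Q = +2.39 − (0.0592/2)(-2.199) = +2.455 V.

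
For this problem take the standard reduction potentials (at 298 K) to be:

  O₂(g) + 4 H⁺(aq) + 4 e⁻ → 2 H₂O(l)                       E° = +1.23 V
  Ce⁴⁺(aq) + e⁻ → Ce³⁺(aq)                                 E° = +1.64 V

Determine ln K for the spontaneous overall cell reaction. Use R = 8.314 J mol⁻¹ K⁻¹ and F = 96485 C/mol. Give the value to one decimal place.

63.9

Cathode: Ce⁴⁺/Ce³⁺; anode: O₂/H₂O. E°cell = (+1.64) − (+1.23) = +0.41 V, with n = 4.
ΔG° = −nFE° = −RT ln K, so ln K = nFE°/(RT) = (4)(96485)(+0.41) / ((8.314)(298)) = 63.867.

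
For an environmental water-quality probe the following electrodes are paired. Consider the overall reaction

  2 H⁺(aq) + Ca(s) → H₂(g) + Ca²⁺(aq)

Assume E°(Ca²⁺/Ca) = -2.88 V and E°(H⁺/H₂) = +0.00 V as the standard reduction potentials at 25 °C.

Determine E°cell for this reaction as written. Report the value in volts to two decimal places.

+2.88 V

The H⁺/H₂ couple has the higher reduction potential, so it is the cathode; Ca²⁺/Ca is oxidised at the anode.
E°cell = E°(cathode) − E°(anode) = (+0.00) − (-2.88) = +2.88 V.
Since E°cell > 0, the reaction is spontaneous under standard conditions.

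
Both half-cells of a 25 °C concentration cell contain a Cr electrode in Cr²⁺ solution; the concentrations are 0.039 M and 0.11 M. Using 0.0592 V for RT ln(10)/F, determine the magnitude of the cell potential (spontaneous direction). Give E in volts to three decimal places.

For a concentration cell E°cell = 0. The 0.11 M side is the cathode (reduction is favoured where [Cr²⁺] is higher).
With n = 2, E = −(0.0592/2) log([Cr²⁺]ₐₙ/[Cr²⁺]꜀ₐₜ) = −(0.0592/2) log(0.039/0.11) = −(0.0592/2)(-0.450) = +0.013 V.

+0.013 V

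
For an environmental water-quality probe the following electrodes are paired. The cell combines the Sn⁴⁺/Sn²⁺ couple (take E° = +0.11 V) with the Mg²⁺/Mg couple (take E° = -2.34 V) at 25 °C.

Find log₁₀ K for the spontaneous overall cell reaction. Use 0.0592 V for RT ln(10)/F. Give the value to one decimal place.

82.8

Cathode: Sn⁴⁺/Sn²⁺; anode: Mg²⁺/Mg. E°cell = +2.45 V, n = 2.
log K = nE°cell / 0.0592 = (2)(+2.45) / 0.0592 = 82.8.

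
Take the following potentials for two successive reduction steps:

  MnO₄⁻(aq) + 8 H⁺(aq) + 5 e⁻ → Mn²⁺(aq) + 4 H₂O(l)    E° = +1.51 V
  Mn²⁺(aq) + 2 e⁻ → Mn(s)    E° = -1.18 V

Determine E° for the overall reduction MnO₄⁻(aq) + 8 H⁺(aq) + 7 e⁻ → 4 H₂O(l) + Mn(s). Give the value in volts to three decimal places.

Standard free energies of sequential steps add: ΔG°₃ = ΔG°₁ + ΔG°₂, so n₃E°₃ = n₁E°₁ + n₂E°₂.
E°₃ = (5×+1.51 + 2×-1.18) / 7 = (+5.190) / 7 = +0.741 V.

+0.741 V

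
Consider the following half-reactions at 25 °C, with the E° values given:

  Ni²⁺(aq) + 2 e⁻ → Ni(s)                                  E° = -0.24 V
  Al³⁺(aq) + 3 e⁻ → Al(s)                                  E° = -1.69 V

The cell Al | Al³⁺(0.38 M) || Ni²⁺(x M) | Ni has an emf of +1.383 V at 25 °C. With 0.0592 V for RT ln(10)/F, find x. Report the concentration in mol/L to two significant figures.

Ni²⁺/Ni is the cathode, Al³⁺/Al the anode: E°cell = +1.45 V, n = 6.
Overall reaction: 3 Ni²⁺(aq) + 2 Al(s) → 3 Ni(s) + 2 Al³⁺(aq); Q = [Al³⁺]^2/[Ni²⁺]^3.
From E = E° − (0.0592/n) log Q: log Q = (E° − E)·n/0.0592 = (+1.45 − (+1.383))·6/0.0592 = 6.7905.
So 3·log[Ni²⁺] = 2·log(0.38) − log Q = -0.8404 − (6.7905) = -7.6309; log[Ni²⁺] = -7.6309 / 3 = -2.5436; [Ni²⁺] = 10^(-2.5436) ≈ 0.0029 M.

0.0029 M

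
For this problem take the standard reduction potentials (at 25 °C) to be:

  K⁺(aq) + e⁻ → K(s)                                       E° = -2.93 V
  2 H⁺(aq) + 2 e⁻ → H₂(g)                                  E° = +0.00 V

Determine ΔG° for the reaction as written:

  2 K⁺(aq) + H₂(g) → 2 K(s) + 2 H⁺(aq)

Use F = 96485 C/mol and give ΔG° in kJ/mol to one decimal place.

+565.4 kJ/mol

As written, K⁺/K is reduced (cathode) and H⁺/H₂ is oxidised (anode), so E°cell = (-2.93) − (+0.00) = -2.93 V.
Balancing electrons gives n = 2.
ΔG° = −nFE° = −(2)(96485)(-2.93) = 565,402 J = +565.4 kJ/mol.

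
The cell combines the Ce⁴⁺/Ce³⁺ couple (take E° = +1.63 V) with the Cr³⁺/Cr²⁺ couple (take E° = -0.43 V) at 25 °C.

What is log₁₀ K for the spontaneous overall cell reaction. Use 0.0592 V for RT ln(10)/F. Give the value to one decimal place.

34.8

Cathode: Ce⁴⁺/Ce³⁺; anode: Cr³⁺/Cr²⁺. E°cell = +2.06 V, n = 1.
log K = nE°cell / 0.0592 = (1)(+2.06) / 0.0592 = 34.8.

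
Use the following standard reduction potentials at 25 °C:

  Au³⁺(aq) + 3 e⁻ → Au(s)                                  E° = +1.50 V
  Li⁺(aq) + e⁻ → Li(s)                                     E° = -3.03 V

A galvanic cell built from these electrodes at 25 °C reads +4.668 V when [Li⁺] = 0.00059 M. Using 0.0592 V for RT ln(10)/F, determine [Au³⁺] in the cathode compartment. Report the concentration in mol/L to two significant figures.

Au³⁺/Au is the cathode, Li⁺/Li the anode: E°cell = +4.53 V, n = 3.
Overall reaction: Au³⁺(aq) + 3 Li(s) → Au(s) + 3 Li⁺(aq); Q = [Li⁺]^3/[Au³⁺]^1.
From E = E° − (0.0592/n) log Q: log Q = (E° − E)·n/0.0592 = (+4.53 − (+4.668))·3/0.0592 = -6.9932.
So 1·log[Au³⁺] = 3·log(0.00059) − log Q = -9.6874 − (-6.9932) = -2.6942; [Au³⁺] = 10^(-2.6942) ≈ 0.0020 M.

0.0020 M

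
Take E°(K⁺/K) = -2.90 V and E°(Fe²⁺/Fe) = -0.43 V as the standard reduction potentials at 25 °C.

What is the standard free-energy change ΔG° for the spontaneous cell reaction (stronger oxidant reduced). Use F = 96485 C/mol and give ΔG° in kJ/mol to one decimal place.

-476.6 kJ/mol

Fe²⁺/Fe (E° = -0.43 V) is the cathode; K⁺/K (E° = -2.90 V) is the anode, so E°cell = +2.47 V.
Balancing electrons gives n = 2 (lcm of 2 and 1).
ΔG° = −nFE° = −(2)(96485)(+2.47) = -476,636 J = -476.6 kJ/mol.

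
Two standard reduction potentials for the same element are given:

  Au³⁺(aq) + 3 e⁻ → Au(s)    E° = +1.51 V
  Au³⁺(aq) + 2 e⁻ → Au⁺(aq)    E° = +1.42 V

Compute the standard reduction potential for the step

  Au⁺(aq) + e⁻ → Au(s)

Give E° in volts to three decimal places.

+1.690 V

Sequential free energies add, so n₃E°₃ = n₁E°₁ + n₂E°₂.
With n₃ = 3, and the known step contributing 2×(+1.42) V, the unknown satisfies 1·E° = 3×(+1.51) − 2×(+1.42) = +1.690.
E° = +1.690 / 1 = +1.690 V.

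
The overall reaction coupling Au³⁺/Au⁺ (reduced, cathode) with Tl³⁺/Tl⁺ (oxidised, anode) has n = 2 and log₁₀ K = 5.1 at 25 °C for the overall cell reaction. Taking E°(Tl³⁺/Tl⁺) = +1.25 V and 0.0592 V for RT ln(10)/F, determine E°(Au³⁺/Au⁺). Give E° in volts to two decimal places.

+1.40 V

E°cell = (0.0592/n)·log K = (0.0592/2)(5.1) = +0.151 V.
Since Au³⁺/Au⁺ is the cathode and Tl³⁺/Tl⁺ the anode, E°cell = E°(Au³⁺/Au⁺) − E°(Tl³⁺/Tl⁺).
So E°(Au³⁺/Au⁺) = E°cell + E°(Tl³⁺/Tl⁺) = +0.151 + (+1.25) = +1.40 V.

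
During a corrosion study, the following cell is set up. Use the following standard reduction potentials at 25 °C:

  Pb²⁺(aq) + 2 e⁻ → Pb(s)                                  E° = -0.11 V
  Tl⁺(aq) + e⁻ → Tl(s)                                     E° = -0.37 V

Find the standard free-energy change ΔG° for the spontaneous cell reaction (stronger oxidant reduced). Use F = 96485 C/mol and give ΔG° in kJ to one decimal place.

Pb²⁺/Pb (E° = -0.11 V) is the cathode; Tl⁺/Tl (E° = -0.37 V) is the anode, so E°cell = +0.26 V.
Balancing electrons gives n = 2 (lcm of 2 and 1).
ΔG° = −nFE° = −(2)(96485)(+0.26) = -50,172 J = -50.2 kJ.

-50.2 kJ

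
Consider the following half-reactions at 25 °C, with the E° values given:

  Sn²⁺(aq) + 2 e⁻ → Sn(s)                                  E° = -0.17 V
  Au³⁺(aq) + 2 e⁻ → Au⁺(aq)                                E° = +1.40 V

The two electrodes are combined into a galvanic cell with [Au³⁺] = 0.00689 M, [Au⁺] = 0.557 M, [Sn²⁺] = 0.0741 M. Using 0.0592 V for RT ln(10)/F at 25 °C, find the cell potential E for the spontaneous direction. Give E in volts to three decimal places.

+1.547 V

Au³⁺/Au⁺ is the cathode (higher E°), Sn²⁺/Sn the anode: E°cell = +1.40 − (-0.17) = +1.57 V, n = 2.
Overall: Au³⁺(aq) + Sn(s) → Au⁺(aq) + Sn²⁺(aq)
Q = [Au⁺]·[Sn²⁺] / ([Au³⁺]); log Q = 0.777.
E = E° − (0.0592/n) log Q = +1.57 − (0.0592/2)(0.777) = +1.547 V.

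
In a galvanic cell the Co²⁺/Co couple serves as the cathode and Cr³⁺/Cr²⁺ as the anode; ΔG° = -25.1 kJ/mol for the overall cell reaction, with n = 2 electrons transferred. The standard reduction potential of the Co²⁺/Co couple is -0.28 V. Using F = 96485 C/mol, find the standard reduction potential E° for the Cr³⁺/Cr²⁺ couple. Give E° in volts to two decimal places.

E°cell = −ΔG°/(nF) = −(-25.1×10³)/((2)(96485)) = +0.130 V.
Since Co²⁺/Co is the cathode and Cr³⁺/Cr²⁺ the anode, E°cell = E°(Co²⁺/Co) − E°(Cr³⁺/Cr²⁺).
So E°(Cr³⁺/Cr²⁺) = E°(Co²⁺/Co) − E°cell = (-0.28) − (+0.130) = -0.41 V.

-0.41 V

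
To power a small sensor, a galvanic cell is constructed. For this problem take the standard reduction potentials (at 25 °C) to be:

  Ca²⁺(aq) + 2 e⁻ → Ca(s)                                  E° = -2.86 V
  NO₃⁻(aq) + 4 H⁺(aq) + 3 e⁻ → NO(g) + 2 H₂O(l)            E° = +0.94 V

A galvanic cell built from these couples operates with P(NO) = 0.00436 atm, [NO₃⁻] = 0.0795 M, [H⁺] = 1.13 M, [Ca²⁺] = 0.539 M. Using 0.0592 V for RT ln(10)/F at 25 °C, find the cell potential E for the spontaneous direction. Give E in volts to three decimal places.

NO₃⁻/NO is the cathode (higher E°), Ca²⁺/Ca the anode: E°cell = +0.94 − (-2.86) = +3.80 V, n = 6.
Overall: 2 NO₃⁻(aq) + 8 H⁺(aq) + 3 Ca(s) → 2 NO(g) + 4 H₂O(l) + 3 Ca²⁺(aq)
Q = P(NO)^2·[Ca²⁺]^3 / ([NO₃⁻]^2·[H⁺]^8); log Q = -3.752.
E = E° − (0.0592/n) log Q = +3.80 − (0.0592/6)(-3.752) = +3.837 V.

+3.837 V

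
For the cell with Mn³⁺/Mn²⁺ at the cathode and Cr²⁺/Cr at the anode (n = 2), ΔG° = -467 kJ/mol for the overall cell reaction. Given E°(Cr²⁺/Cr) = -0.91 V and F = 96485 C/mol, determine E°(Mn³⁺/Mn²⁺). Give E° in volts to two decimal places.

+1.51 V

E°cell = −ΔG°/(nF) = −(-467×10³)/((2)(96485)) = +2.420 V.
Since Mn³⁺/Mn²⁺ is the cathode and Cr²⁺/Cr the anode, E°cell = E°(Mn³⁺/Mn²⁺) − E°(Cr²⁺/Cr).
So E°(Mn³⁺/Mn²⁺) = E°cell + E°(Cr²⁺/Cr) = +2.420 + (-0.91) = +1.51 V.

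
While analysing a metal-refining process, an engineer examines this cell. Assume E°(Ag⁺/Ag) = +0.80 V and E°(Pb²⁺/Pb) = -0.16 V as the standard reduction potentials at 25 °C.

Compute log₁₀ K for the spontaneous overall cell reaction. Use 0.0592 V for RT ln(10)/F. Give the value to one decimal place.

Cathode: Ag⁺/Ag; anode: Pb²⁺/Pb. E°cell = +0.96 V, n = 2.
log K = nE°cell / 0.0592 = (2)(+0.96) / 0.0592 = 32.4.

32.4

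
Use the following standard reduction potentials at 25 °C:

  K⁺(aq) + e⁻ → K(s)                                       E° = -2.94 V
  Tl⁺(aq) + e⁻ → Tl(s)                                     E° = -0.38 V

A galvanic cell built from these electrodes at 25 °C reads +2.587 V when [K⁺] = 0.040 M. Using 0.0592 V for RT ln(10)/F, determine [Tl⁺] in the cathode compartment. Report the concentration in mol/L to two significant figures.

Tl⁺/Tl is the cathode, K⁺/K the anode: E°cell = +2.56 V, n = 1.
Overall reaction: Tl⁺(aq) + K(s) → Tl(s) + K⁺(aq); Q = [K⁺]^1/[Tl⁺]^1.
From E = E° − (0.0592/n) log Q: log Q = (E° − E)·n/0.0592 = (+2.56 − (+2.587))·1/0.0592 = -0.4561.
So 1·log[Tl⁺] = 1·log(0.04) − log Q = -1.3979 − (-0.4561) = -0.9418; [Tl⁺] = 10^(-0.9418) ≈ 0.11 M.

0.11 M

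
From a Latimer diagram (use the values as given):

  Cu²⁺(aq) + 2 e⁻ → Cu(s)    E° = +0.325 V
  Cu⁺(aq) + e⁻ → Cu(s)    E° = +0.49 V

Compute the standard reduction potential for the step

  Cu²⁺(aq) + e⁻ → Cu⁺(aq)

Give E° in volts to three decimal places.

Sequential free energies add, so n₃E°₃ = n₁E°₁ + n₂E°₂.
With n₃ = 2, and the known step contributing 1×(+0.49) V, the unknown satisfies 1·E° = 2×(+0.325) − 1×(+0.49) = +0.160.
E° = +0.160 / 1 = +0.160 V.

+0.160 V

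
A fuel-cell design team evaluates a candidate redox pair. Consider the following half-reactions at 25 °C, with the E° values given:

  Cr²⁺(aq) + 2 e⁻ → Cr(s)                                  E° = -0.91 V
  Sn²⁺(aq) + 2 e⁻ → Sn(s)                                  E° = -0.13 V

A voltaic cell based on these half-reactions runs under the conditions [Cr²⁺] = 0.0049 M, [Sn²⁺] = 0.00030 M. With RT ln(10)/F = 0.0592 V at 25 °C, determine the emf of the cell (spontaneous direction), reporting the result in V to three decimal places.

+0.744 V

Sn²⁺/Sn is the cathode (higher E°), Cr²⁺/Cr the anode: E°cell = -0.13 − (-0.91) = +0.78 V, n = 2.
Overall: Sn²⁺(aq) + Cr(s) → Sn(s) + Cr²⁺(aq)
Q = [Cr²⁺] / ([Sn²⁺]); log Q = 1.213.
E = E° − (0.0592/n) log Q = +0.78 − (0.0592/2)(1.213) = +0.744 V.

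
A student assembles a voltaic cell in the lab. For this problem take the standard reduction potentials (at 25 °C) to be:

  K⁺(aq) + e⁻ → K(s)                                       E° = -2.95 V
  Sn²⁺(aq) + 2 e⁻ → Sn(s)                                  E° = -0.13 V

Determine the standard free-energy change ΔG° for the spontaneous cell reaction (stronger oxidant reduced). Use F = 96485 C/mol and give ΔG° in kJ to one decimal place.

-544.2 kJ

Sn²⁺/Sn (E° = -0.13 V) is the cathode; K⁺/K (E° = -2.95 V) is the anode, so E°cell = +2.82 V.
Balancing electrons gives n = 2 (lcm of 2 and 1).
ΔG° = −nFE° = −(2)(96485)(+2.82) = -544,175 J = -544.2 kJ.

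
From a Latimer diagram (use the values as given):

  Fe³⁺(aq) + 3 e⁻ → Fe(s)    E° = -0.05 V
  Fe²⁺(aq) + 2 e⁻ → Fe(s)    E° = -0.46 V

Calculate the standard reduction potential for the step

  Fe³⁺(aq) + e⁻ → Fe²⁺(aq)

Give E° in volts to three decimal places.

Sequential free energies add, so n₃E°₃ = n₁E°₁ + n₂E°₂.
With n₃ = 3, and the known step contributing 2×(-0.46) V, the unknown satisfies 1·E° = 3×(-0.05) − 2×(-0.46) = +0.770.
E° = +0.770 / 1 = +0.770 V.

+0.770 V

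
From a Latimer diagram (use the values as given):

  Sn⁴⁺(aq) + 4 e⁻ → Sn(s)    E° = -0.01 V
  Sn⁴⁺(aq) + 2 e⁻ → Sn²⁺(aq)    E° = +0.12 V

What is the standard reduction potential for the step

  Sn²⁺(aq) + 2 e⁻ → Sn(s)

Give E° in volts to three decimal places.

Sequential free energies add, so n₃E°₃ = n₁E°₁ + n₂E°₂.
With n₃ = 4, and the known step contributing 2×(+0.12) V, the unknown satisfies 2·E° = 4×(-0.01) − 2×(+0.12) = -0.280.
E° = -0.280 / 2 = -0.140 V.

-0.140 V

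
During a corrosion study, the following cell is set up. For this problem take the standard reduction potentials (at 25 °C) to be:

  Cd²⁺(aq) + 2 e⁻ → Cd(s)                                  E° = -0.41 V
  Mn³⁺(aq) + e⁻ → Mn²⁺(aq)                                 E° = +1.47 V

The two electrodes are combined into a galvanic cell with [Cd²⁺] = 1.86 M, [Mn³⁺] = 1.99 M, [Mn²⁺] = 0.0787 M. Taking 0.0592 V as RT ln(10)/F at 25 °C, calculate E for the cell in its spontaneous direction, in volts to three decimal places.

Mn³⁺/Mn²⁺ is the cathode (higher E°), Cd²⁺/Cd the anode: E°cell = +1.47 − (-0.41) = +1.88 V, n = 2.
Overall: 2 Mn³⁺(aq) + Cd(s) → 2 Mn²⁺(aq) + Cd²⁺(aq)
Q = [Mn²⁺]^2·[Cd²⁺] / ([Mn³⁺]^2); log Q = -2.536.
E = E° − (0.0592/n) log Q = +1.88 − (0.0592/2)(-2.536) = +1.955 V.

+1.955 V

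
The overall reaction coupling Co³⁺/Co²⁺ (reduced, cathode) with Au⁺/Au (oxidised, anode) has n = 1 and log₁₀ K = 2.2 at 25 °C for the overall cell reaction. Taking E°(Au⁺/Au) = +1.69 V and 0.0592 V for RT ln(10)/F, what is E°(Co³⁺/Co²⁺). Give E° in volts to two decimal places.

E°cell = (0.0592/n)·log K = (0.0592/1)(2.2) = +0.130 V.
Since Co³⁺/Co²⁺ is the cathode and Au⁺/Au the anode, E°cell = E°(Co³⁺/Co²⁺) − E°(Au⁺/Au).
So E°(Co³⁺/Co²⁺) = E°cell + E°(Au⁺/Au) = +0.130 + (+1.69) = +1.82 V.

+1.82 V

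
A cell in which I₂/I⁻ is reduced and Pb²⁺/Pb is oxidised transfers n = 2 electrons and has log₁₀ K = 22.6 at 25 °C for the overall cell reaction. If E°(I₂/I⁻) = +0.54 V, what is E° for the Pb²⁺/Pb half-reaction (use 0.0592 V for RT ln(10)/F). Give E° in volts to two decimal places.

E°cell = (0.0592/n)·log K = (0.0592/2)(22.6) = +0.669 V.
Since I₂/I⁻ is the cathode and Pb²⁺/Pb the anode, E°cell = E°(I₂/I⁻) − E°(Pb²⁺/Pb).
So E°(Pb²⁺/Pb) = E°(I₂/I⁻) − E°cell = (+0.54) − (+0.669) = -0.13 V.

-0.13 V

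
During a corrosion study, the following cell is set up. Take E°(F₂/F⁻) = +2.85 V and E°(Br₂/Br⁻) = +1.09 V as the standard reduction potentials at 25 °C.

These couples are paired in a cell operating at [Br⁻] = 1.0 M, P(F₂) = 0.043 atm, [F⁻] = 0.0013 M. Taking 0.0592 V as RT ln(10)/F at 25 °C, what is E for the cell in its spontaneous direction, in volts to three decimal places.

F₂/F⁻ is the cathode (higher E°), Br₂/Br⁻ the anode: E°cell = +2.85 − (+1.09) = +1.76 V, n = 2.
Overall: F₂(g) + 2 Br⁻(aq) → 2 F⁻(aq) + Br₂(l)
Q = [F⁻]^2 / (P(F₂)·[Br⁻]^2); log Q = -4.406.
E = E° − (0.0592/n) log Q = +1.76 − (0.0592/2)(-4.406) = +1.890 V.

+1.890 V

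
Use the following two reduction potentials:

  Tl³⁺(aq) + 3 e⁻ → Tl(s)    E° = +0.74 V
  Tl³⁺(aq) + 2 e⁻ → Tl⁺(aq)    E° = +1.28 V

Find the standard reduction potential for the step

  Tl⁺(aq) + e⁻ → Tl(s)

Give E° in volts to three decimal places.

Sequential free energies add, so n₃E°₃ = n₁E°₁ + n₂E°₂.
With n₃ = 3, and the known step contributing 2×(+1.28) V, the unknown satisfies 1·E° = 3×(+0.74) − 2×(+1.28) = -0.340.
E° = -0.340 / 1 = -0.340 V.

-0.340 V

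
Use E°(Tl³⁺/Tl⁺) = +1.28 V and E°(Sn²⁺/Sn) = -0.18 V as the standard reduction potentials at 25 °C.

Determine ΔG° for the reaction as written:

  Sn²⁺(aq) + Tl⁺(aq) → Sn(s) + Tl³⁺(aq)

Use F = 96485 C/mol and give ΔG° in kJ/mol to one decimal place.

+281.7 kJ/mol

As written, Sn²⁺/Sn is reduced (cathode) and Tl³⁺/Tl⁺ is oxidised (anode), so E°cell = (-0.18) − (+1.28) = -1.46 V.
Balancing electrons gives n = 2.
ΔG° = −nFE° = −(2)(96485)(-1.46) = 281,736 J = +281.7 kJ/mol.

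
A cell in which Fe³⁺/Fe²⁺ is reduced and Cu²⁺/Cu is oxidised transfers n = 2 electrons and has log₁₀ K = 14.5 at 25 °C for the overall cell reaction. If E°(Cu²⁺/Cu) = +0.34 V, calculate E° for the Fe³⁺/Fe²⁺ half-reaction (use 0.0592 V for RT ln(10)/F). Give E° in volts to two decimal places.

E°cell = (0.0592/n)·log K = (0.0592/2)(14.5) = +0.429 V.
Since Fe³⁺/Fe²⁺ is the cathode and Cu²⁺/Cu the anode, E°cell = E°(Fe³⁺/Fe²⁺) − E°(Cu²⁺/Cu).
So E°(Fe³⁺/Fe²⁺) = E°cell + E°(Cu²⁺/Cu) = +0.429 + (+0.34) = +0.77 V.

+0.77 V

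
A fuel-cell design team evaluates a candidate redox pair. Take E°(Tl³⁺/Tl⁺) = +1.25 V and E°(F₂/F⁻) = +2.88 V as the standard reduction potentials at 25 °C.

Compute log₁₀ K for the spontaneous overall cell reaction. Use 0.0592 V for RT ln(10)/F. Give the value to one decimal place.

55.1

Cathode: F₂/F⁻; anode: Tl³⁺/Tl⁺. E°cell = +1.63 V, n = 2.
log K = nE°cell / 0.0592 = (2)(+1.63) / 0.0592 = 55.1.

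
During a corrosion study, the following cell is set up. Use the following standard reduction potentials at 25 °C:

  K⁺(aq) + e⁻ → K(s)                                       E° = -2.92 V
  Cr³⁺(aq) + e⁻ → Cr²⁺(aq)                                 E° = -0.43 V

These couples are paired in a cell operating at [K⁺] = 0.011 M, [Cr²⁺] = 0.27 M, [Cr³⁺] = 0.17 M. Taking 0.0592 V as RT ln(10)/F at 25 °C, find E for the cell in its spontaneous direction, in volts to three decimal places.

+2.594 V

Cr³⁺/Cr²⁺ is the cathode (higher E°), K⁺/K the anode: E°cell = -0.43 − (-2.92) = +2.49 V, n = 1.
Overall: Cr³⁺(aq) + K(s) → Cr²⁺(aq) + K⁺(aq)
Q = [Cr²⁺]·[K⁺] / ([Cr³⁺]); log Q = -1.758.
E = E° − (0.0592/n) log Q = +2.49 − (0.0592/1)(-1.758) = +2.594 V.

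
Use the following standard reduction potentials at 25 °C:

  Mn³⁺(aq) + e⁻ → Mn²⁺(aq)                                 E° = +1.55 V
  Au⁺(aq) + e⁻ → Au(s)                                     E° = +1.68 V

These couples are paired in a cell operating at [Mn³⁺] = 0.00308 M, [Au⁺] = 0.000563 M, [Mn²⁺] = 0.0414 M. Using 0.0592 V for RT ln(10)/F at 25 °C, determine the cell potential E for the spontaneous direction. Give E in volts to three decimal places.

+0.004 V

Au⁺/Au is the cathode (higher E°), Mn³⁺/Mn²⁺ the anode: E°cell = +1.68 − (+1.55) = +0.13 V, n = 1.
Overall: Au⁺(aq) + Mn²⁺(aq) → Au(s) + Mn³⁺(aq)
Q = [Mn³⁺] / ([Au⁺]·[Mn²⁺]); log Q = 2.121.
E = E° − (0.0592/n) log Q = +0.13 − (0.0592/1)(2.121) = +0.004 V.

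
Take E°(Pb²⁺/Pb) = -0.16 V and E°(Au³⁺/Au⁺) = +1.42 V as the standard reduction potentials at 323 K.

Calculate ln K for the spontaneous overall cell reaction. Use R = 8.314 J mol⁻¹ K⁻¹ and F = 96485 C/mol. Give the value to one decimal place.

Cathode: Au³⁺/Au⁺; anode: Pb²⁺/Pb. E°cell = (+1.42) − (-0.16) = +1.58 V, with n = 2.
ΔG° = −nFE° = −RT ln K, so ln K = nFE°/(RT) = (2)(96485)(+1.58) / ((8.314)(323)) = 113.536.

113.5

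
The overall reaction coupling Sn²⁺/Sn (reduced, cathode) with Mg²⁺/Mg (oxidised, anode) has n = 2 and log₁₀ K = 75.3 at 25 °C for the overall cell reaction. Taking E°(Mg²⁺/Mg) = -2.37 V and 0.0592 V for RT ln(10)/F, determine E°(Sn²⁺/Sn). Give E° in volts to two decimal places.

-0.14 V

E°cell = (0.0592/n)·log K = (0.0592/2)(75.3) = +2.229 V.
Since Sn²⁺/Sn is the cathode and Mg²⁺/Mg the anode, E°cell = E°(Sn²⁺/Sn) − E°(Mg²⁺/Mg).
So E°(Sn²⁺/Sn) = E°cell + E°(Mg²⁺/Mg) = +2.229 + (-2.37) = -0.14 V.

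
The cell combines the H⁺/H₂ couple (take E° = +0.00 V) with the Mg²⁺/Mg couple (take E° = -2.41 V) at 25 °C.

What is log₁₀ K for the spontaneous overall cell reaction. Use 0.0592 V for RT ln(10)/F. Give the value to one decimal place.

Cathode: H⁺/H₂; anode: Mg²⁺/Mg. E°cell = +2.41 V, n = 2.
log K = nE°cell / 0.0592 = (2)(+2.41) / 0.0592 = 81.4.

81.4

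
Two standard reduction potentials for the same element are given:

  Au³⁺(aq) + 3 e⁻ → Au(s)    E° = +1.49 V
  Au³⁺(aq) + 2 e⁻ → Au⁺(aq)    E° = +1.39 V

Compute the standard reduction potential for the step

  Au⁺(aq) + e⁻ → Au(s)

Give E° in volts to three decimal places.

Sequential free energies add, so n₃E°₃ = n₁E°₁ + n₂E°₂.
With n₃ = 3, and the known step contributing 2×(+1.39) V, the unknown satisfies 1·E° = 3×(+1.49) − 2×(+1.39) = +1.690.
E° = +1.690 / 1 = +1.690 V.

+1.690 V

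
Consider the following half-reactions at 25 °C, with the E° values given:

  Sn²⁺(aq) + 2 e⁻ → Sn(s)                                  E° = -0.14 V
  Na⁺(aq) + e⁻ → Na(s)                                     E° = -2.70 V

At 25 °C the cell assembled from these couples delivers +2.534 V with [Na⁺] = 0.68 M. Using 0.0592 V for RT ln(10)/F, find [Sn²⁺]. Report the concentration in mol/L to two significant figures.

0.061 M

Sn²⁺/Sn is the cathode, Na⁺/Na the anode: E°cell = +2.56 V, n = 2.
Overall reaction: Sn²⁺(aq) + 2 Na(s) → Sn(s) + 2 Na⁺(aq); Q = [Na⁺]^2/[Sn²⁺]^1.
From E = E° − (0.0592/n) log Q: log Q = (E° − E)·n/0.0592 = (+2.56 − (+2.534))·2/0.0592 = 0.8784.
So 1·log[Sn²⁺] = 2·log(0.68) − log Q = -0.3350 − (0.8784) = -1.2134; [Sn²⁺] = 10^(-1.2134) ≈ 0.061 M.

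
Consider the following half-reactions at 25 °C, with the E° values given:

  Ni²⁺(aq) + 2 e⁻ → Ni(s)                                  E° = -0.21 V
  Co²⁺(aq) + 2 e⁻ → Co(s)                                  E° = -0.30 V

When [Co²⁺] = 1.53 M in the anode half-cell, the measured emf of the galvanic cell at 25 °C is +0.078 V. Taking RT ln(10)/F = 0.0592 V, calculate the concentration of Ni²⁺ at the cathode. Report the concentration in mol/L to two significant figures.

0.60 M

Ni²⁺/Ni is the cathode, Co²⁺/Co the anode: E°cell = +0.09 V, n = 2.
Overall reaction: Ni²⁺(aq) + Co(s) → Ni(s) + Co²⁺(aq); Q = [Co²⁺]^1/[Ni²⁺]^1.
From E = E° − (0.0592/n) log Q: log Q = (E° − E)·n/0.0592 = (+0.09 − (+0.078))·2/0.0592 = 0.4054.
So 1·log[Ni²⁺] = 1·log(1.53) − log Q = 0.1847 − (0.4054) = -0.2207; [Ni²⁺] = 10^(-0.2207) ≈ 0.60 M.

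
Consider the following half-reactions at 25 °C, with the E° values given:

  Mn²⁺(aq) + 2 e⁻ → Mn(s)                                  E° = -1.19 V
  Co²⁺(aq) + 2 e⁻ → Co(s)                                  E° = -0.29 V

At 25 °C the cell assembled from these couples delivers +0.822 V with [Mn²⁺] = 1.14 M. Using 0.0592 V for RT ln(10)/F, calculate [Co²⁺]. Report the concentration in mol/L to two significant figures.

0.0026 M

Co²⁺/Co is the cathode, Mn²⁺/Mn the anode: E°cell = +0.90 V, n = 2.
Overall reaction: Co²⁺(aq) + Mn(s) → Co(s) + Mn²⁺(aq); Q = [Mn²⁺]^1/[Co²⁺]^1.
From E = E° − (0.0592/n) log Q: log Q = (E° − E)·n/0.0592 = (+0.90 − (+0.822))·2/0.0592 = 2.6351.
So 1·log[Co²⁺] = 1·log(1.14) − log Q = 0.0569 − (2.6351) = -2.5782; [Co²⁺] = 10^(-2.5782) ≈ 0.0026 M.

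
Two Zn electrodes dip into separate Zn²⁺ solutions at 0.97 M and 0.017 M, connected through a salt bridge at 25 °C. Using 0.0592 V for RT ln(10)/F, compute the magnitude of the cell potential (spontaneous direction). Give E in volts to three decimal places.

For a concentration cell E°cell = 0. The 0.97 M side is the cathode (reduction is favoured where [Zn²⁺] is higher).
With n = 2, E = −(0.0592/2) log([Zn²⁺]ₐₙ/[Zn²⁺]꜀ₐₜ) = −(0.0592/2) log(0.017/0.97) = −(0.0592/2)(-1.756) = +0.052 V.

+0.052 V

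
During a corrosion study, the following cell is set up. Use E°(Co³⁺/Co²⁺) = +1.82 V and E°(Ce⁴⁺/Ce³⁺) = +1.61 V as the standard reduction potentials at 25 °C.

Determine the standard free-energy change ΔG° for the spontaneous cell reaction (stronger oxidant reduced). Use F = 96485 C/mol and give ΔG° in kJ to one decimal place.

-20.3 kJ

Co³⁺/Co²⁺ (E° = +1.82 V) is the cathode; Ce⁴⁺/Ce³⁺ (E° = +1.61 V) is the anode, so E°cell = +0.21 V.
Balancing electrons gives n = 1 (lcm of 1 and 1).
ΔG° = −nFE° = −(1)(96485)(+0.21) = -20,262 J = -20.3 kJ.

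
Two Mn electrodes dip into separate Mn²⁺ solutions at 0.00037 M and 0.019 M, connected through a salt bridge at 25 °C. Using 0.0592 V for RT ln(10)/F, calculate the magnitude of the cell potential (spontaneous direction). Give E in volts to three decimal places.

For a concentration cell E°cell = 0. The 0.019 M side is the cathode (reduction is favoured where [Mn²⁺] is higher).
With n = 2, E = −(0.0592/2) log([Mn²⁺]ₐₙ/[Mn²⁺]꜀ₐₜ) = −(0.0592/2) log(0.00037/0.019) = −(0.0592/2)(-1.711) = +0.051 V.

+0.051 V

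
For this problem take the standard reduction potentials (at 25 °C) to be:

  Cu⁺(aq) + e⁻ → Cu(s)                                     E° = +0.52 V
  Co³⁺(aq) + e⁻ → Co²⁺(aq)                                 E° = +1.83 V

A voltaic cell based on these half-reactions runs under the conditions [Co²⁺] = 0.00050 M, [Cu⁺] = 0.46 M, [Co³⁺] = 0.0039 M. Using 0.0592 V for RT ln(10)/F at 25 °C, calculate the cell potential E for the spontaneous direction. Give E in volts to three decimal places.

Co³⁺/Co²⁺ is the cathode (higher E°), Cu⁺/Cu the anode: E°cell = +1.83 − (+0.52) = +1.31 V, n = 1.
Overall: Co³⁺(aq) + Cu(s) → Co²⁺(aq) + Cu⁺(aq)
Q = [Co²⁺]·[Cu⁺] / ([Co³⁺]); log Q = -1.229.
E = E° − (0.0592/n) log Q = +1.31 − (0.0592/1)(-1.229) = +1.383 V.

+1.383 V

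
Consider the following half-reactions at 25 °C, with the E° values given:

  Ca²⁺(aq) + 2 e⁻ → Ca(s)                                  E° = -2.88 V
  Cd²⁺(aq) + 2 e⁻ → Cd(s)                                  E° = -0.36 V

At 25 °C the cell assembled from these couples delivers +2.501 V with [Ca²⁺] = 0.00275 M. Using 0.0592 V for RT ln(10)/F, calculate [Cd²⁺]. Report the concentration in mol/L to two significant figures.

0.00063 M

Cd²⁺/Cd is the cathode, Ca²⁺/Ca the anode: E°cell = +2.52 V, n = 2.
Overall reaction: Cd²⁺(aq) + Ca(s) → Cd(s) + Ca²⁺(aq); Q = [Ca²⁺]^1/[Cd²⁺]^1.
From E = E° − (0.0592/n) log Q: log Q = (E° − E)·n/0.0592 = (+2.52 − (+2.501))·2/0.0592 = 0.6419.
So 1·log[Cd²⁺] = 1·log(0.00275) − log Q = -2.5607 − (0.6419) = -3.2026; [Cd²⁺] = 10^(-3.2026) ≈ 0.00063 M.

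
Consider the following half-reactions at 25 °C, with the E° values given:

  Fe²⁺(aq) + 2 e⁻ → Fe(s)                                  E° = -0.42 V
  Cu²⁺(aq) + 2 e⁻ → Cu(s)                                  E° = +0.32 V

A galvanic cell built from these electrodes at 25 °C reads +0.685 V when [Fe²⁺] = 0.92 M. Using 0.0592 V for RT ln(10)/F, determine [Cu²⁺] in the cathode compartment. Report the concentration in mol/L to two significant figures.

0.013 M

Cu²⁺/Cu is the cathode, Fe²⁺/Fe the anode: E°cell = +0.74 V, n = 2.
Overall reaction: Cu²⁺(aq) + Fe(s) → Cu(s) + Fe²⁺(aq); Q = [Fe²⁺]^1/[Cu²⁺]^1.
From E = E° − (0.0592/n) log Q: log Q = (E° − E)·n/0.0592 = (+0.74 − (+0.685))·2/0.0592 = 1.8581.
So 1·log[Cu²⁺] = 1·log(0.92) − log Q = -0.0362 − (1.8581) = -1.8943; [Cu²⁺] = 10^(-1.8943) ≈ 0.013 M.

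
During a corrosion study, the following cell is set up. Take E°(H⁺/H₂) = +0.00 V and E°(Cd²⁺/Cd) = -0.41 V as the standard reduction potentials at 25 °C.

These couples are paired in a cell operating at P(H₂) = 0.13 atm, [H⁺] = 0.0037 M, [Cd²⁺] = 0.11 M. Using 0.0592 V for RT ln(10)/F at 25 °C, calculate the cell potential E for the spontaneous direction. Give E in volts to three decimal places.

+0.321 V

H⁺/H₂ is the cathode (higher E°), Cd²⁺/Cd the anode: E°cell = +0.00 − (-0.41) = +0.41 V, n = 2.
Overall: 2 H⁺(aq) + Cd(s) → H₂(g) + Cd²⁺(aq)
Q = P(H₂)·[Cd²⁺] / ([H⁺]^2); log Q = 3.019.
E = E° − (0.0592/n) log Q = +0.41 − (0.0592/2)(3.019) = +0.321 V.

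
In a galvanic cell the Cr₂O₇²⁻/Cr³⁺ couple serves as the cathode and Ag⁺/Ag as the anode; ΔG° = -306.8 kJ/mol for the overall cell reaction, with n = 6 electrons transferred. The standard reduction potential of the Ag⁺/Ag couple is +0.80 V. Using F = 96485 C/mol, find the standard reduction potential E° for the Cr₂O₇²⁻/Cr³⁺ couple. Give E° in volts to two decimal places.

E°cell = −ΔG°/(nF) = −(-306.8×10³)/((6)(96485)) = +0.530 V.
Since Cr₂O₇²⁻/Cr³⁺ is the cathode and Ag⁺/Ag the anode, E°cell = E°(Cr₂O₇²⁻/Cr³⁺) − E°(Ag⁺/Ag).
So E°(Cr₂O₇²⁻/Cr³⁺) = E°cell + E°(Ag⁺/Ag) = +0.530 + (+0.80) = +1.33 V.

+1.33 V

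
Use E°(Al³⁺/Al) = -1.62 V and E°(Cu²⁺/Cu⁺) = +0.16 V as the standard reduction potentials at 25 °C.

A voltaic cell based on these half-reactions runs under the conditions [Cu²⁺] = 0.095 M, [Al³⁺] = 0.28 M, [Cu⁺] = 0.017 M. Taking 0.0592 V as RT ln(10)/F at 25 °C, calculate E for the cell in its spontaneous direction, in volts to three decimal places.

Cu²⁺/Cu⁺ is the cathode (higher E°), Al³⁺/Al the anode: E°cell = +0.16 − (-1.62) = +1.78 V, n = 3.
Overall: 3 Cu²⁺(aq) + Al(s) → 3 Cu⁺(aq) + Al³⁺(aq)
Q = [Cu⁺]^3·[Al³⁺] / ([Cu²⁺]^3); log Q = -2.795.
E = E° − (0.0592/n) log Q = +1.78 − (0.0592/3)(-2.795) = +1.835 V.

+1.835 V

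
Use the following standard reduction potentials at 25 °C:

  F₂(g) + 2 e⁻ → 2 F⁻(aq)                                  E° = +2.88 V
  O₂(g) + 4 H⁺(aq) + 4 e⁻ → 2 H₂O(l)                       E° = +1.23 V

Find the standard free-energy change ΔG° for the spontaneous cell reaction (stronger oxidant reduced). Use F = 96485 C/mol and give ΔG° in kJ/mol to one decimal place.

F₂/F⁻ (E° = +2.88 V) is the cathode; O₂/H₂O (E° = +1.23 V) is the anode, so E°cell = +1.65 V.
Balancing electrons gives n = 4 (lcm of 2 and 4).
ΔG° = −nFE° = −(4)(96485)(+1.65) = -636,801 J = -636.8 kJ/mol.

-636.8 kJ/mol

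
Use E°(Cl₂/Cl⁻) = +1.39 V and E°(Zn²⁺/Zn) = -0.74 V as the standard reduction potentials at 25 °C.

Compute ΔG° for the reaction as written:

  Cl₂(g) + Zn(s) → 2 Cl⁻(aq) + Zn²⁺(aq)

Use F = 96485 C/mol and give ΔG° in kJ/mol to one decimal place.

As written, Cl₂/Cl⁻ is reduced (cathode) and Zn²⁺/Zn is oxidised (anode), so E°cell = (+1.39) − (-0.74) = +2.13 V.
Balancing electrons gives n = 2.
ΔG° = −nFE° = −(2)(96485)(+2.13) = -411,026 J = -411.0 kJ/mol.

-411.0 kJ/mol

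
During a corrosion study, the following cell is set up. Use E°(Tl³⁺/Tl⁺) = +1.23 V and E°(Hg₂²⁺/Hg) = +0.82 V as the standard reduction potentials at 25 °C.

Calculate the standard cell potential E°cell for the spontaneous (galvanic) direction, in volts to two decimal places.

The Tl³⁺/Tl⁺ couple has the higher reduction potential, so it is the cathode; Hg₂²⁺/Hg is oxidised at the anode.
E°cell = E°(cathode) − E°(anode) = (+1.23) − (+0.82) = +0.41 V.
Since E°cell > 0, the reaction is spontaneous under standard conditions.

+0.41 V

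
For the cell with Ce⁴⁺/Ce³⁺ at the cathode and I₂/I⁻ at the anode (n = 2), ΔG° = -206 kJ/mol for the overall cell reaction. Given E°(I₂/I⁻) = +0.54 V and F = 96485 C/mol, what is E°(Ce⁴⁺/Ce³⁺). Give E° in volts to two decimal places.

+1.61 V

E°cell = −ΔG°/(nF) = −(-206×10³)/((2)(96485)) = +1.068 V.
Since Ce⁴⁺/Ce³⁺ is the cathode and I₂/I⁻ the anode, E°cell = E°(Ce⁴⁺/Ce³⁺) − E°(I₂/I⁻).
So E°(Ce⁴⁺/Ce³⁺) = E°cell + E°(I₂/I⁻) = +1.068 + (+0.54) = +1.61 V.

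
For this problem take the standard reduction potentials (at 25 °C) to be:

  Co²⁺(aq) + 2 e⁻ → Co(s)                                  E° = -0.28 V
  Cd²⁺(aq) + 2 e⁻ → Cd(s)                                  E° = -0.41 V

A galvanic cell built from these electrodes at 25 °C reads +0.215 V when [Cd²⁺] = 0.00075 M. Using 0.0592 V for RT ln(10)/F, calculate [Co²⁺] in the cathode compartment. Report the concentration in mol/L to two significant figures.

0.56 M

Co²⁺/Co is the cathode, Cd²⁺/Cd the anode: E°cell = +0.13 V, n = 2.
Overall reaction: Co²⁺(aq) + Cd(s) → Co(s) + Cd²⁺(aq); Q = [Cd²⁺]^1/[Co²⁺]^1.
From E = E° − (0.0592/n) log Q: log Q = (E° − E)·n/0.0592 = (+0.13 − (+0.215))·2/0.0592 = -2.8716.
So 1·log[Co²⁺] = 1·log(0.00075) − log Q = -3.1249 − (-2.8716) = -0.2533; [Co²⁺] = 10^(-0.2533) ≈ 0.56 M.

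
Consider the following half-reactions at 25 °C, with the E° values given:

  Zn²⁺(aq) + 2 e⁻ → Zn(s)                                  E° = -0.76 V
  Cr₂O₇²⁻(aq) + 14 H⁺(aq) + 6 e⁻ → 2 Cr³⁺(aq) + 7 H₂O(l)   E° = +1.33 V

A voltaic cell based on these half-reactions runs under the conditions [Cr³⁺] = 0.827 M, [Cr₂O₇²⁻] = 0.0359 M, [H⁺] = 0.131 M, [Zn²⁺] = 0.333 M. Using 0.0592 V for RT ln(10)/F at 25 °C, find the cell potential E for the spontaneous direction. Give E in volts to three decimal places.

Cr₂O₇²⁻/Cr³⁺ is the cathode (higher E°), Zn²⁺/Zn the anode: E°cell = +1.33 − (-0.76) = +2.09 V, n = 6.
Overall: Cr₂O₇²⁻(aq) + 14 H⁺(aq) + 3 Zn(s) → 2 Cr³⁺(aq) + 7 H₂O(l) + 3 Zn²⁺(aq)
Q = [Cr³⁺]^2·[Zn²⁺]^3 / ([Cr₂O₇²⁻]·[H⁺]^14); log Q = 12.205.
E = E° − (0.0592/n) log Q = +2.09 − (0.0592/6)(12.205) = +1.970 V.

+1.970 V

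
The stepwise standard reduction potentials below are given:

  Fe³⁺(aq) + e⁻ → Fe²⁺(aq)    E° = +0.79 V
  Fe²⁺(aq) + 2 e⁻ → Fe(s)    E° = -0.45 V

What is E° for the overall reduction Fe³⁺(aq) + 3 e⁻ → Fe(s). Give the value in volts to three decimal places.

-0.037 V

Since ΔG° = −nFE° is additive over sequential reductions, n₃E°₃ = n₁E°₁ + n₂E°₂.
E°₃ = (1×+0.79 + 2×-0.45) / 3 = (-0.110) / 3 = -0.037 V.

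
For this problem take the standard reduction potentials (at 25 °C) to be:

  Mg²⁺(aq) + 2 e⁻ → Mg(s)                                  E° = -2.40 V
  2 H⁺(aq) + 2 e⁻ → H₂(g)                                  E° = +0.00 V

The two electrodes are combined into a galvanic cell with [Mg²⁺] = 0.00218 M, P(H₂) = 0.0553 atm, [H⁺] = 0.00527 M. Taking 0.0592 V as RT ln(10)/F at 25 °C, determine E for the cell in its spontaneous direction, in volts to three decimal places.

H⁺/H₂ is the cathode (higher E°), Mg²⁺/Mg the anode: E°cell = +0.00 − (-2.40) = +2.40 V, n = 2.
Overall: 2 H⁺(aq) + Mg(s) → H₂(g) + Mg²⁺(aq)
Q = P(H₂)·[Mg²⁺] / ([H⁺]^2); log Q = 0.638.
E = E° − (0.0592/n) log Q = +2.40 − (0.0592/2)(0.638) = +2.381 V.

+2.381 V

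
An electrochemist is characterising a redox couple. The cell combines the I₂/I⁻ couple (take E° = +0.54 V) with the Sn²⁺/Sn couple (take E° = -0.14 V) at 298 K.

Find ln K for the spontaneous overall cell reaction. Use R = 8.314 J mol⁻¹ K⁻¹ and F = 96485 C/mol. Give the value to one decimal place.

53.0

Cathode: I₂/I⁻; anode: Sn²⁺/Sn. E°cell = (+0.54) − (-0.14) = +0.68 V, with n = 2.
ΔG° = −nFE° = −RT ln K, so ln K = nFE°/(RT) = (2)(96485)(+0.68) / ((8.314)(298)) = 52.963.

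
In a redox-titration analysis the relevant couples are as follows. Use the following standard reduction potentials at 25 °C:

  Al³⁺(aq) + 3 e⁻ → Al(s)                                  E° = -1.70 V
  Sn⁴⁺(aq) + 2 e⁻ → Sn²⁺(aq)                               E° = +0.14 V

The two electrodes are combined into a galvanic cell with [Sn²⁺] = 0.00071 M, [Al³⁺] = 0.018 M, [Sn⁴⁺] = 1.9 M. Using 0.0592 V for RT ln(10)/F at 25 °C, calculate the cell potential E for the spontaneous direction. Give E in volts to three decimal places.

+1.976 V

Sn⁴⁺/Sn²⁺ is the cathode (higher E°), Al³⁺/Al the anode: E°cell = +0.14 − (-1.70) = +1.84 V, n = 6.
Overall: 3 Sn⁴⁺(aq) + 2 Al(s) → 3 Sn²⁺(aq) + 2 Al³⁺(aq)
Q = [Sn²⁺]^3·[Al³⁺]^2 / ([Sn⁴⁺]^3); log Q = -13.772.
E = E° − (0.0592/n) log Q = +1.84 − (0.0592/6)(-13.772) = +1.976 V.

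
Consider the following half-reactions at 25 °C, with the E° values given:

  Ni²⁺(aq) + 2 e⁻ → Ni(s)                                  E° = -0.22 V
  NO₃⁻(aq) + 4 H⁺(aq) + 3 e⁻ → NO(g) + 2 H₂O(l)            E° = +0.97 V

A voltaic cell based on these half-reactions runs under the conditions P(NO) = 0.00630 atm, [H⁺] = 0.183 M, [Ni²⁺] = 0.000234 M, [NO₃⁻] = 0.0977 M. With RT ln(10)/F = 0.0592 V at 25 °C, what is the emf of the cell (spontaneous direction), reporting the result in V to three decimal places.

NO₃⁻/NO is the cathode (higher E°), Ni²⁺/Ni the anode: E°cell = +0.97 − (-0.22) = +1.19 V, n = 6.
Overall: 2 NO₃⁻(aq) + 8 H⁺(aq) + 3 Ni(s) → 2 NO(g) + 4 H₂O(l) + 3 Ni²⁺(aq)
Q = P(NO)^2·[Ni²⁺]^3 / ([NO₃⁻]^2·[H⁺]^8); log Q = -7.373.
E = E° − (0.0592/n) log Q = +1.19 − (0.0592/6)(-7.373) = +1.263 V.

+1.263 V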